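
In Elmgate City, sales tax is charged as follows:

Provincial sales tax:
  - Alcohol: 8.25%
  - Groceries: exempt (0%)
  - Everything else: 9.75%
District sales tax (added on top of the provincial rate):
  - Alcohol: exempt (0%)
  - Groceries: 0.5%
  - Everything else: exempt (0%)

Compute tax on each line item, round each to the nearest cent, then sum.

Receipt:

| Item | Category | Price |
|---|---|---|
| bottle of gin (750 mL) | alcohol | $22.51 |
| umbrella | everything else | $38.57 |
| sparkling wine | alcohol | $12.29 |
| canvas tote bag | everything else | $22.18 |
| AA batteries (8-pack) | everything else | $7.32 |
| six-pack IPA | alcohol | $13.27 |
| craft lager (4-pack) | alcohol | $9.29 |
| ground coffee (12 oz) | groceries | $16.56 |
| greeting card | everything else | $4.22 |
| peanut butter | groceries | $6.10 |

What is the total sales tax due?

Bottle of gin (750 mL) $22.51: alcohol → 8.25% + 0% district = 8.25% → $1.86
Umbrella $38.57: everything else → 9.75% + 0% district = 9.75% → $3.76
Sparkling wine $12.29: alcohol → 8.25% + 0% district = 8.25% → $1.01
Canvas tote bag $22.18: everything else → 9.75% + 0% district = 9.75% → $2.16
AA batteries (8-pack) $7.32: everything else → 9.75% + 0% district = 9.75% → $0.71
Six-pack IPA $13.27: alcohol → 8.25% + 0% district = 8.25% → $1.09
Craft lager (4-pack) $9.29: alcohol → 8.25% + 0% district = 8.25% → $0.77
Ground coffee (12 oz) $16.56: groceries → 0% + 0.5% district = 0.5% → $0.08
Greeting card $4.22: everything else → 9.75% + 0% district = 9.75% → $0.41
Peanut butter $6.10: groceries → 0% + 0.5% district = 0.5% → $0.03
Total tax = $1.86 + $3.76 + $1.01 + $2.16 + $0.71 + $1.09 + $0.77 + $0.08 + $0.41 + $0.03 = $11.88

$11.88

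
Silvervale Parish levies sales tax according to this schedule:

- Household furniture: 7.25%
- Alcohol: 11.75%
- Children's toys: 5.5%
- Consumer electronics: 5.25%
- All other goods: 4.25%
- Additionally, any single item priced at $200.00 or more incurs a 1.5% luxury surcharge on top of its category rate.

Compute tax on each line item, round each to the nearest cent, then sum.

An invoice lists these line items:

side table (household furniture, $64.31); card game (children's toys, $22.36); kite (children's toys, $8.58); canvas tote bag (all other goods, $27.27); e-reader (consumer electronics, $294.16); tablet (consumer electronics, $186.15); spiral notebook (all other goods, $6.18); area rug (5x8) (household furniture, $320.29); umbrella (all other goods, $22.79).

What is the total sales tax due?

$66.41

Side table $64.31: household furniture → 7.25% → $4.66
Card game $22.36: children's toys → 5.5% → $1.23
Kite $8.58: children's toys → 5.5% → $0.47
Canvas tote bag $27.27: all other goods → 4.25% → $1.16
E-reader $294.16: consumer electronics → 5.25% + 1.5% surcharge = 6.75% → $19.86
Tablet $186.15: consumer electronics → 5.25% → $9.77
Spiral notebook $6.18: all other goods → 4.25% → $0.26
Area rug (5x8) $320.29: household furniture → 7.25% + 1.5% surcharge = 8.75% → $28.03
Umbrella $22.79: all other goods → 4.25% → $0.97
Total tax = $4.66 + $1.23 + $0.47 + $1.16 + $19.86 + $9.77 + $0.26 + $28.03 + $0.97 = $66.41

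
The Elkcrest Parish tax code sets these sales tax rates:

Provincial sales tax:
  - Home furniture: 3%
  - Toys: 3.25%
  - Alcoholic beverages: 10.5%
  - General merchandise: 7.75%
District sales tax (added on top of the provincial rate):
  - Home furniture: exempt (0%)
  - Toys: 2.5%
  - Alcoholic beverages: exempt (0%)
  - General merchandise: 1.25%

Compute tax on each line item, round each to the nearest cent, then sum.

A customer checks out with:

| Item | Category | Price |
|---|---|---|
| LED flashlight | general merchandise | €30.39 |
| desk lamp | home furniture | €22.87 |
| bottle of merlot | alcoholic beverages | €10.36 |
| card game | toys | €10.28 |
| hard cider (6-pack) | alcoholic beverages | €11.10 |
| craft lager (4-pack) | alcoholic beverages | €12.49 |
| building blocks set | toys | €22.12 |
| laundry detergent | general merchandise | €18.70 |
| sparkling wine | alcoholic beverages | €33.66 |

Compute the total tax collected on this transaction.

€14.07

LED flashlight €30.39: general merchandise → 7.75% + 1.25% district = 9% → €2.74
Desk lamp €22.87: home furniture → 3% + 0% district = 3% → €0.69
Bottle of merlot €10.36: alcoholic beverages → 10.5% + 0% district = 10.5% → €1.09
Card game €10.28: toys → 3.25% + 2.5% district = 5.75% → €0.59
Hard cider (6-pack) €11.10: alcoholic beverages → 10.5% + 0% district = 10.5% → €1.17
Craft lager (4-pack) €12.49: alcoholic beverages → 10.5% + 0% district = 10.5% → €1.31
Building blocks set €22.12: toys → 3.25% + 2.5% district = 5.75% → €1.27
Laundry detergent €18.70: general merchandise → 7.75% + 1.25% district = 9% → €1.68
Sparkling wine €33.66: alcoholic beverages → 10.5% + 0% district = 10.5% → €3.53
Total tax = €2.74 + €0.69 + €1.09 + €0.59 + €1.17 + €1.31 + €1.27 + €1.68 + €3.53 = €14.07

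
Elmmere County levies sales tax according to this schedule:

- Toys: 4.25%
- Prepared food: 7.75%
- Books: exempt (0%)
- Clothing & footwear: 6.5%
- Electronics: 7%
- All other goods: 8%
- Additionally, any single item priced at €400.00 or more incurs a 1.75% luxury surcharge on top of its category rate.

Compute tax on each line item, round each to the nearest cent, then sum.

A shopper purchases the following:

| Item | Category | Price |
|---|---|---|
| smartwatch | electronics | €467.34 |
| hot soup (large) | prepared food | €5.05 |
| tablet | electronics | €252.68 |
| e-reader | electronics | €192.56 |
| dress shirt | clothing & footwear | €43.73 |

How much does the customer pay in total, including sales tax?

€1036.65

Smartwatch €467.34: electronics → 7% + 1.75% surcharge = 8.75% → €40.89
Hot soup (large) €5.05: prepared food → 7.75% → €0.39
Tablet €252.68: electronics → 7% → €17.69
E-reader €192.56: electronics → 7% → €13.48
Dress shirt €43.73: clothing & footwear → 6.5% → €2.84
Subtotal = €961.36; tax = €75.29; total due = €1036.65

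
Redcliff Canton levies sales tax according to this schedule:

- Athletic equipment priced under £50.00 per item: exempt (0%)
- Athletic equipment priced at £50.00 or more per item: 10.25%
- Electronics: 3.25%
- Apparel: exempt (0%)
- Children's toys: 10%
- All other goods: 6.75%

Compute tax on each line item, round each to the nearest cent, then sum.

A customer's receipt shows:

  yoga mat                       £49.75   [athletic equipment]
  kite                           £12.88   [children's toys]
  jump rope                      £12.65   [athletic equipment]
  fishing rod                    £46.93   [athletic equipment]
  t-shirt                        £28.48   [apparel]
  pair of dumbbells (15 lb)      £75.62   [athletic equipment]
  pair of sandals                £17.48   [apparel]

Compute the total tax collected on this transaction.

Yoga mat £49.75: athletic equipment, under £50.00 → 0% → £0.00
Kite £12.88: children's toys → 10% → £1.29
Jump rope £12.65: athletic equipment, under £50.00 → 0% → £0.00
Fishing rod £46.93: athletic equipment, under £50.00 → 0% → £0.00
T-shirt £28.48: apparel → 0% → £0.00
Pair of dumbbells (15 lb) £75.62: athletic equipment, £50.00 or more → 10.25% → £7.75
Pair of sandals £17.48: apparel → 0% → £0.00
Total tax = £1.29 + £7.75 = £9.04

£9.04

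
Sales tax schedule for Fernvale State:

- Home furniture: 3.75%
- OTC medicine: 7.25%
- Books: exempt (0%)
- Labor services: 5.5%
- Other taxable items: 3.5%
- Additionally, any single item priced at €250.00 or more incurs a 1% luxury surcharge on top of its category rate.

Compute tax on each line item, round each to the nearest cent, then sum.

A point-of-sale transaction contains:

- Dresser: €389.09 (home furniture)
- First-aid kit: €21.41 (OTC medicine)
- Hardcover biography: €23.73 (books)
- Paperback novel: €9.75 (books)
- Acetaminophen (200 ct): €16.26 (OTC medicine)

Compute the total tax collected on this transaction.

€21.21

Dresser €389.09: home furniture → 3.75% + 1% surcharge = 4.75% → €18.48
First-aid kit €21.41: OTC medicine → 7.25% → €1.55
Hardcover biography €23.73: books → 0% → €0.00
Paperback novel €9.75: books → 0% → €0.00
Acetaminophen (200 ct) €16.26: OTC medicine → 7.25% → €1.18
Total tax = €18.48 + €1.55 + €1.18 = €21.21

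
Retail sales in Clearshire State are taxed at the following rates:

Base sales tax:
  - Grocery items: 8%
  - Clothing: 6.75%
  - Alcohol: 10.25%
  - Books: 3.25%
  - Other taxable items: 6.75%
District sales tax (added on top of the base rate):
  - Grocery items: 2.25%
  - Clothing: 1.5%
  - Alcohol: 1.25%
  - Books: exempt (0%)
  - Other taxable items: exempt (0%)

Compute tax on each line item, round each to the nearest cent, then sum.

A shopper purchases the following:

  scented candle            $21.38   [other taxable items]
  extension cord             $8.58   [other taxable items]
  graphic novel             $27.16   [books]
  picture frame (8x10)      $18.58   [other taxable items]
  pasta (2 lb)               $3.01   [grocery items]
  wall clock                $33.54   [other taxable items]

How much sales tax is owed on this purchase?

Scented candle $21.38: other taxable items → 6.75% + 0% district = 6.75% → $1.44
Extension cord $8.58: other taxable items → 6.75% + 0% district = 6.75% → $0.58
Graphic novel $27.16: books → 3.25% + 0% district = 3.25% → $0.88
Picture frame (8x10) $18.58: other taxable items → 6.75% + 0% district = 6.75% → $1.25
Pasta (2 lb) $3.01: grocery items → 8% + 2.25% district = 10.25% → $0.31
Wall clock $33.54: other taxable items → 6.75% + 0% district = 6.75% → $2.26
Total tax = $1.44 + $0.58 + $0.88 + $1.25 + $0.31 + $2.26 = $6.72

$6.72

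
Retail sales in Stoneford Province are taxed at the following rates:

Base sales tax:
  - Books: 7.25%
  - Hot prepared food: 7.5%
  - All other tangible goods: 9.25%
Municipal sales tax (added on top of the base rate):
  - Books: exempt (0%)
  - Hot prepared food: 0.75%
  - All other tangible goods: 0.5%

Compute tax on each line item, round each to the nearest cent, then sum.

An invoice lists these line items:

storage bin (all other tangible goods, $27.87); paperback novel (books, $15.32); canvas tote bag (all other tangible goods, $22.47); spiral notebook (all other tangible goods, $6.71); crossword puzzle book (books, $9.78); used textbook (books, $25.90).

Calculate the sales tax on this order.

Storage bin $27.87: all other tangible goods → 9.25% + 0.5% municipal = 9.75% → $2.72
Paperback novel $15.32: books → 7.25% + 0% municipal = 7.25% → $1.11
Canvas tote bag $22.47: all other tangible goods → 9.25% + 0.5% municipal = 9.75% → $2.19
Spiral notebook $6.71: all other tangible goods → 9.25% + 0.5% municipal = 9.75% → $0.65
Crossword puzzle book $9.78: books → 7.25% + 0% municipal = 7.25% → $0.71
Used textbook $25.90: books → 7.25% + 0% municipal = 7.25% → $1.88
Total tax = $2.72 + $1.11 + $2.19 + $0.65 + $0.71 + $1.88 = $9.26

$9.26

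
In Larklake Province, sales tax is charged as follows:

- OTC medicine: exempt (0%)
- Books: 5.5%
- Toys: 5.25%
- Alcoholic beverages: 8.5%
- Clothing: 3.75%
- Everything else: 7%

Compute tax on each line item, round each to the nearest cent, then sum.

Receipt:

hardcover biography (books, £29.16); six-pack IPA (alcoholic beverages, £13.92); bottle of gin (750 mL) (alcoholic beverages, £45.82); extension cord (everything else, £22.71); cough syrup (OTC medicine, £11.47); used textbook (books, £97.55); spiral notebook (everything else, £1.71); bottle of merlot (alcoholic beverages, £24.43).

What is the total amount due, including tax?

£262.60

Hardcover biography £29.16: books → 5.5% → £1.60
Six-pack IPA £13.92: alcoholic beverages → 8.5% → £1.18
Bottle of gin (750 mL) £45.82: alcoholic beverages → 8.5% → £3.89
Extension cord £22.71: everything else → 7% → £1.59
Cough syrup £11.47: OTC medicine → 0% → £0.00
Used textbook £97.55: books → 5.5% → £5.37
Spiral notebook £1.71: everything else → 7% → £0.12
Bottle of merlot £24.43: alcoholic beverages → 8.5% → £2.08
Subtotal = £246.77; tax = £15.83; total due = £262.60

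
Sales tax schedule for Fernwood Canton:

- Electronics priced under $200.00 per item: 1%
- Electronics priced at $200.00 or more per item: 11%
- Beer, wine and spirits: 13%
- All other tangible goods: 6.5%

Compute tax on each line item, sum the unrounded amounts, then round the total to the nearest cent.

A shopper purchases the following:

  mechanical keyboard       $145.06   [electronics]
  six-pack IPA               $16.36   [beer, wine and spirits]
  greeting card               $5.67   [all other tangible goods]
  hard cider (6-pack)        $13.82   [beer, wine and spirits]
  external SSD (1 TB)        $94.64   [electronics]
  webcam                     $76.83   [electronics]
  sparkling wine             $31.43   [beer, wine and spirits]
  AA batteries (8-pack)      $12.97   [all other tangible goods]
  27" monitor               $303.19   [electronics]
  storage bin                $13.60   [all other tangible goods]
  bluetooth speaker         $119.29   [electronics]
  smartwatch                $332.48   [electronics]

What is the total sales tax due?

$84.39

Mechanical keyboard $145.06: electronics, under $200.00 → 1% → $1.4506
Six-pack IPA $16.36: beer, wine and spirits → 13% → $2.1268
Greeting card $5.67: all other tangible goods → 6.5% → $0.36855
Hard cider (6-pack) $13.82: beer, wine and spirits → 13% → $1.7966
External SSD (1 TB) $94.64: electronics, under $200.00 → 1% → $0.9464
Webcam $76.83: electronics, under $200.00 → 1% → $0.7683
Sparkling wine $31.43: beer, wine and spirits → 13% → $4.0859
AA batteries (8-pack) $12.97: all other tangible goods → 6.5% → $0.84305
27" monitor $303.19: electronics, $200.00 or more → 11% → $33.3509
Storage bin $13.60: all other tangible goods → 6.5% → $0.884
Bluetooth speaker $119.29: electronics, under $200.00 → 1% → $1.1929
Smartwatch $332.48: electronics, $200.00 or more → 11% → $36.5728
Unrounded tax sum = $84.3868 → $84.39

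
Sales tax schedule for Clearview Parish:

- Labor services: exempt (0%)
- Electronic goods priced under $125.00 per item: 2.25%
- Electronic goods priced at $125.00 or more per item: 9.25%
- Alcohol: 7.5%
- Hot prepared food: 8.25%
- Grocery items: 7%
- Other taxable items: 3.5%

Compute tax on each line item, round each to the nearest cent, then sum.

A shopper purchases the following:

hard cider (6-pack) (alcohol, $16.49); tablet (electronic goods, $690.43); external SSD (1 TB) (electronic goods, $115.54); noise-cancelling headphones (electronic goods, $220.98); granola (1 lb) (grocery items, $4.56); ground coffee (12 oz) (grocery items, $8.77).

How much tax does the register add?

Hard cider (6-pack) $16.49: alcohol → 7.5% → $1.24
Tablet $690.43: electronic goods, $125.00 or more → 9.25% → $63.86
External SSD (1 TB) $115.54: electronic goods, under $125.00 → 2.25% → $2.60
Noise-cancelling headphones $220.98: electronic goods, $125.00 or more → 9.25% → $20.44
Granola (1 lb) $4.56: grocery items → 7% → $0.32
Ground coffee (12 oz) $8.77: grocery items → 7% → $0.61
Total tax = $1.24 + $63.86 + $2.60 + $20.44 + $0.32 + $0.61 = $89.07

$89.07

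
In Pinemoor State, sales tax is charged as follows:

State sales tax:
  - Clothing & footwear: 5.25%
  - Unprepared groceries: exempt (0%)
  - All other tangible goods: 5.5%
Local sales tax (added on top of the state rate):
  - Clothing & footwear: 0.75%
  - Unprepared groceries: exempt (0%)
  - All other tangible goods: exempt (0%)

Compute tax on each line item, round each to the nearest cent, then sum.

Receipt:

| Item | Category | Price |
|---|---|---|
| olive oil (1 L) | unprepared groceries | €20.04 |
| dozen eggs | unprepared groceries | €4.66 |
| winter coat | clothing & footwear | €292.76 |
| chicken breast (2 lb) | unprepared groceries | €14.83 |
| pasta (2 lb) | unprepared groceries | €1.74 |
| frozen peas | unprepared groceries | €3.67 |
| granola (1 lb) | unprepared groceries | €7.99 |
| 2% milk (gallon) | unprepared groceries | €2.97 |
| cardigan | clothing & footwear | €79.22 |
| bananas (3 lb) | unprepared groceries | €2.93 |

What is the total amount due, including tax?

Olive oil (1 L) €20.04: unprepared groceries → 0% + 0% local = 0% → €0.00
Dozen eggs €4.66: unprepared groceries → 0% + 0% local = 0% → €0.00
Winter coat €292.76: clothing & footwear → 5.25% + 0.75% local = 6% → €17.57
Chicken breast (2 lb) €14.83: unprepared groceries → 0% + 0% local = 0% → €0.00
Pasta (2 lb) €1.74: unprepared groceries → 0% + 0% local = 0% → €0.00
Frozen peas €3.67: unprepared groceries → 0% + 0% local = 0% → €0.00
Granola (1 lb) €7.99: unprepared groceries → 0% + 0% local = 0% → €0.00
2% milk (gallon) €2.97: unprepared groceries → 0% + 0% local = 0% → €0.00
Cardigan €79.22: clothing & footwear → 5.25% + 0.75% local = 6% → €4.75
Bananas (3 lb) €2.93: unprepared groceries → 0% + 0% local = 0% → €0.00
Subtotal = €430.81; tax = €22.32; total due = €453.13

€453.13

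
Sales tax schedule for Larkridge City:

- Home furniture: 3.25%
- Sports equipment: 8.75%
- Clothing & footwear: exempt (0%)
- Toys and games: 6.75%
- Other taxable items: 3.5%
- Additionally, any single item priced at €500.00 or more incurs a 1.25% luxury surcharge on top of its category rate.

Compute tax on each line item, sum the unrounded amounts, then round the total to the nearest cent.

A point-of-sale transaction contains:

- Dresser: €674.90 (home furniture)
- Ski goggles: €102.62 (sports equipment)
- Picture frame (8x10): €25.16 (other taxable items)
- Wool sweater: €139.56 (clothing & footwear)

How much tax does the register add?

Dresser €674.90: home furniture → 3.25% + 1.25% surcharge = 4.5% → €30.3705
Ski goggles €102.62: sports equipment → 8.75% → €8.97925
Picture frame (8x10) €25.16: other taxable items → 3.5% → €0.8806
Wool sweater €139.56: clothing & footwear → 0% → €0.00
Unrounded tax sum = €40.23035 → €40.23

€40.23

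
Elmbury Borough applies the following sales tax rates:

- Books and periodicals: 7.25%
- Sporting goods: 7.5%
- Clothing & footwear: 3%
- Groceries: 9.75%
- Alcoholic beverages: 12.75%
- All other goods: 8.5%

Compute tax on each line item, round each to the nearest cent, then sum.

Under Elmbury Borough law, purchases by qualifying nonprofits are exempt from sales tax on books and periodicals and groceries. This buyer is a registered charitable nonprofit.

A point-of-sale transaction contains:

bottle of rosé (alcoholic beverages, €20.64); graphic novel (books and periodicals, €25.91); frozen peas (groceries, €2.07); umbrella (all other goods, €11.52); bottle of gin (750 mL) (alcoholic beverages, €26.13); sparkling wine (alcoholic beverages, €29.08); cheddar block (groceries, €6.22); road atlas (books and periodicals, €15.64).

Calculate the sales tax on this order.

Bottle of rosé €20.64: alcoholic beverages → 12.75% → €2.63
Graphic novel €25.91: books and periodicals, buyer-exempt → 0% → €0.00
Frozen peas €2.07: groceries, buyer-exempt → 0% → €0.00
Umbrella €11.52: all other goods → 8.5% → €0.98
Bottle of gin (750 mL) €26.13: alcoholic beverages → 12.75% → €3.33
Sparkling wine €29.08: alcoholic beverages → 12.75% → €3.71
Cheddar block €6.22: groceries, buyer-exempt → 0% → €0.00
Road atlas €15.64: books and periodicals, buyer-exempt → 0% → €0.00
Total tax = €2.63 + €0.98 + €3.33 + €3.71 = €10.65

€10.65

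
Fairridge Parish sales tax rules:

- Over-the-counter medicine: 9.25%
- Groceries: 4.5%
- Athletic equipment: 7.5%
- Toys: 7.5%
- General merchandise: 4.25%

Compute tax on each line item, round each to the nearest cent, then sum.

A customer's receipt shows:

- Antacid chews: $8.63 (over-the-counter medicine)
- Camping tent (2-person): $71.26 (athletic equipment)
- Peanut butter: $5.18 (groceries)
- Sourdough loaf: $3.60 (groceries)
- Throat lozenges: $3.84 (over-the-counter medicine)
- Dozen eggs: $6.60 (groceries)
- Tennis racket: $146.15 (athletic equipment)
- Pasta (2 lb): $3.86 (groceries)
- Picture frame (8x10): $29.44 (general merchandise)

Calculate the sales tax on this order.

Antacid chews $8.63: over-the-counter medicine → 9.25% → $0.80
Camping tent (2-person) $71.26: athletic equipment → 7.5% → $5.34
Peanut butter $5.18: groceries → 4.5% → $0.23
Sourdough loaf $3.60: groceries → 4.5% → $0.16
Throat lozenges $3.84: over-the-counter medicine → 9.25% → $0.36
Dozen eggs $6.60: groceries → 4.5% → $0.30
Tennis racket $146.15: athletic equipment → 7.5% → $10.96
Pasta (2 lb) $3.86: groceries → 4.5% → $0.17
Picture frame (8x10) $29.44: general merchandise → 4.25% → $1.25
Total tax = $0.80 + $5.34 + $0.23 + $0.16 + $0.36 + $0.30 + $10.96 + $0.17 + $1.25 = $19.57

$19.57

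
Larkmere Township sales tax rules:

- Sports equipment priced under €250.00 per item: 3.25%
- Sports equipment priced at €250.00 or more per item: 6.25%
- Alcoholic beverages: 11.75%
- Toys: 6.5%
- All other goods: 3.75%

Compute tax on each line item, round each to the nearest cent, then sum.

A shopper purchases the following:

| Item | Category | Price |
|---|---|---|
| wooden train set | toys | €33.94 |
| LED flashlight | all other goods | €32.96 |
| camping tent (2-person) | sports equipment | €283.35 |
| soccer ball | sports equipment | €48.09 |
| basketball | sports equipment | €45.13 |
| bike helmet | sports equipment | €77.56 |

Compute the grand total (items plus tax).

€547.74

Wooden train set €33.94: toys → 6.5% → €2.21
LED flashlight €32.96: all other goods → 3.75% → €1.24
Camping tent (2-person) €283.35: sports equipment, €250.00 or more → 6.25% → €17.71
Soccer ball €48.09: sports equipment, under €250.00 → 3.25% → €1.56
Basketball €45.13: sports equipment, under €250.00 → 3.25% → €1.47
Bike helmet €77.56: sports equipment, under €250.00 → 3.25% → €2.52
Subtotal = €521.03; tax = €26.71; total due = €547.74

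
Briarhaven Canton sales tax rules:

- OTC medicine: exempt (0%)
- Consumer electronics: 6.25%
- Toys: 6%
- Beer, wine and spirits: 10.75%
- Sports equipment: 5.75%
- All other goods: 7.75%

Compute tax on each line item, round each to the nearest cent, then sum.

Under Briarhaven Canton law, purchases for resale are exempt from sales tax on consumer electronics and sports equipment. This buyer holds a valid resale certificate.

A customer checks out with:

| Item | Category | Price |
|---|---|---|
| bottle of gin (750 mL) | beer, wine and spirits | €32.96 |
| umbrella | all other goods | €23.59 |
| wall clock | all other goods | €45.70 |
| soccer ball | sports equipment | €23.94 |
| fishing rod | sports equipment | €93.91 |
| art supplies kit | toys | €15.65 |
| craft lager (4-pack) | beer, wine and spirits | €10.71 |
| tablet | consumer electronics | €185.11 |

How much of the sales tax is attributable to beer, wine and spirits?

€4.69

Bottle of gin (750 mL) €32.96: beer, wine and spirits → 10.75% → €3.54
Craft lager (4-pack) €10.71: beer, wine and spirits → 10.75% → €1.15
Tax on beer, wine and spirits = €3.54 + €1.15 = €4.69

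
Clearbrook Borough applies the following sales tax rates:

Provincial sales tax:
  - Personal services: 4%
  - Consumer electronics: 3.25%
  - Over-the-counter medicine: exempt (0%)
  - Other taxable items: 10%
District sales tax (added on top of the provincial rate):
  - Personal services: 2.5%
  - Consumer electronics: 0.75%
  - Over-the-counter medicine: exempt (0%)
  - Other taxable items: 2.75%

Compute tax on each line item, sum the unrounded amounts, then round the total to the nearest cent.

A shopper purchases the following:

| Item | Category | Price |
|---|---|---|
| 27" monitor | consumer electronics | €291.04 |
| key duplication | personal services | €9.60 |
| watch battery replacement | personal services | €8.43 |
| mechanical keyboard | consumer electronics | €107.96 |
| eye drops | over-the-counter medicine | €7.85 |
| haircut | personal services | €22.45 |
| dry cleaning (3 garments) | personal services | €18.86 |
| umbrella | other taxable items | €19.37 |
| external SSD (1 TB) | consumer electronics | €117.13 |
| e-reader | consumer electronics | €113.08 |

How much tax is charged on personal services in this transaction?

Key duplication €9.60: personal services → 4% + 2.5% district = 6.5% → €0.624
Watch battery replacement €8.43: personal services → 4% + 2.5% district = 6.5% → €0.54795
Haircut €22.45: personal services → 4% + 2.5% district = 6.5% → €1.45925
Dry cleaning (3 garments) €18.86: personal services → 4% + 2.5% district = 6.5% → €1.2259
Tax on personal services: unrounded sum = €3.8571 → €3.86

€3.86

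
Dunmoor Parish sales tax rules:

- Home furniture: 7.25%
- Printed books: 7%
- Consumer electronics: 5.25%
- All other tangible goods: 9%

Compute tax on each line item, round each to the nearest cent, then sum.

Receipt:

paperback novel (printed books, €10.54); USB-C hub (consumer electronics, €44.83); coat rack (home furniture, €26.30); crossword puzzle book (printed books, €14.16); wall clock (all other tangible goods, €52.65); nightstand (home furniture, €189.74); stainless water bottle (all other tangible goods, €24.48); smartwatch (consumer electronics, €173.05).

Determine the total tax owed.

€35.78

Paperback novel €10.54: printed books → 7% → €0.74
USB-C hub €44.83: consumer electronics → 5.25% → €2.35
Coat rack €26.30: home furniture → 7.25% → €1.91
Crossword puzzle book €14.16: printed books → 7% → €0.99
Wall clock €52.65: all other tangible goods → 9% → €4.74
Nightstand €189.74: home furniture → 7.25% → €13.76
Stainless water bottle €24.48: all other tangible goods → 9% → €2.20
Smartwatch €173.05: consumer electronics → 5.25% → €9.09
Total tax = €0.74 + €2.35 + €1.91 + €0.99 + €4.74 + €13.76 + €2.20 + €9.09 = €35.78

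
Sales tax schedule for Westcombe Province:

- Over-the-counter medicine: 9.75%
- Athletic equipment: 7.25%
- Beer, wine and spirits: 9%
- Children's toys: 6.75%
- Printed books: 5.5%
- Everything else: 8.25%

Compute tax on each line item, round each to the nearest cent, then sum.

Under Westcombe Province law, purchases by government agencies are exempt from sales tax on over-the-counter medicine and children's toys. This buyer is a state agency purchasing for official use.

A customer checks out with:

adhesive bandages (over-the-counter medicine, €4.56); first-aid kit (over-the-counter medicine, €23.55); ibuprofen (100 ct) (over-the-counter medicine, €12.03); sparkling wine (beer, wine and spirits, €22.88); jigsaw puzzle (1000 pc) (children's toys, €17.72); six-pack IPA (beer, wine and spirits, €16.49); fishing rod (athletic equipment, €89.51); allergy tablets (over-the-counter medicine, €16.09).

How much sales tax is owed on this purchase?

Adhesive bandages €4.56: over-the-counter medicine, buyer-exempt → 0% → €0.00
First-aid kit €23.55: over-the-counter medicine, buyer-exempt → 0% → €0.00
Ibuprofen (100 ct) €12.03: over-the-counter medicine, buyer-exempt → 0% → €0.00
Sparkling wine €22.88: beer, wine and spirits → 9% → €2.06
Jigsaw puzzle (1000 pc) €17.72: children's toys, buyer-exempt → 0% → €0.00
Six-pack IPA €16.49: beer, wine and spirits → 9% → €1.48
Fishing rod €89.51: athletic equipment → 7.25% → €6.49
Allergy tablets €16.09: over-the-counter medicine, buyer-exempt → 0% → €0.00
Total tax = €2.06 + €1.48 + €6.49 = €10.03

€10.03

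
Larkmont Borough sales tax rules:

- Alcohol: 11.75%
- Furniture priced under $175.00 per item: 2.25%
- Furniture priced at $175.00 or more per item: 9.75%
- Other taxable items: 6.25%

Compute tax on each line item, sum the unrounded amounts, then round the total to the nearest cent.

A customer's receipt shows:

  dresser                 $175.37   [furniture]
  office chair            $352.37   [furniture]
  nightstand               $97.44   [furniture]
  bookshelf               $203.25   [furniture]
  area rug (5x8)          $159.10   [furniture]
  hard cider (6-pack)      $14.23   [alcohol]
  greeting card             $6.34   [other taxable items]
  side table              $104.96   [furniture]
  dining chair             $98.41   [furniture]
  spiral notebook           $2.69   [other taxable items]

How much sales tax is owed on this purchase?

$83.86

Dresser $175.37: furniture, $175.00 or more → 9.75% → $17.098575
Office chair $352.37: furniture, $175.00 or more → 9.75% → $34.356075
Nightstand $97.44: furniture, under $175.00 → 2.25% → $2.1924
Bookshelf $203.25: furniture, $175.00 or more → 9.75% → $19.816875
Area rug (5x8) $159.10: furniture, under $175.00 → 2.25% → $3.57975
Hard cider (6-pack) $14.23: alcohol → 11.75% → $1.672025
Greeting card $6.34: other taxable items → 6.25% → $0.39625
Side table $104.96: furniture, under $175.00 → 2.25% → $2.3616
Dining chair $98.41: furniture, under $175.00 → 2.25% → $2.214225
Spiral notebook $2.69: other taxable items → 6.25% → $0.168125
Unrounded tax sum = $83.8559 → $83.86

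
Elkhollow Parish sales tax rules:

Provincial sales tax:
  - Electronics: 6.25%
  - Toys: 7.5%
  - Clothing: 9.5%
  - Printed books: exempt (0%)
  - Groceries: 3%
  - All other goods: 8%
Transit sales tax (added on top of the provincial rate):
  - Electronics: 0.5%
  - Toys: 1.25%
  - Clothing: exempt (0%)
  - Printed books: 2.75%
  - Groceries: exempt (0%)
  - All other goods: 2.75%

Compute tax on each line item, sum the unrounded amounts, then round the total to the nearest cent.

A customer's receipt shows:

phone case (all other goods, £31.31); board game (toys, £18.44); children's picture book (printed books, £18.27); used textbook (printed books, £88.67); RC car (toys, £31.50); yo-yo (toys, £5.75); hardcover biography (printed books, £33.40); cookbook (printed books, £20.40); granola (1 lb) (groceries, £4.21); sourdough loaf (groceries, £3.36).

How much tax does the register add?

£12.89

Phone case £31.31: all other goods → 8% + 2.75% transit = 10.75% → £3.365825
Board game £18.44: toys → 7.5% + 1.25% transit = 8.75% → £1.6135
Children's picture book £18.27: printed books → 0% + 2.75% transit = 2.75% → £0.502425
Used textbook £88.67: printed books → 0% + 2.75% transit = 2.75% → £2.438425
RC car £31.50: toys → 7.5% + 1.25% transit = 8.75% → £2.75625
Yo-yo £5.75: toys → 7.5% + 1.25% transit = 8.75% → £0.503125
Hardcover biography £33.40: printed books → 0% + 2.75% transit = 2.75% → £0.9185
Cookbook £20.40: printed books → 0% + 2.75% transit = 2.75% → £0.561
Granola (1 lb) £4.21: groceries → 3% + 0% transit = 3% → £0.1263
Sourdough loaf £3.36: groceries → 3% + 0% transit = 3% → £0.1008
Unrounded tax sum = £12.88615 → £12.89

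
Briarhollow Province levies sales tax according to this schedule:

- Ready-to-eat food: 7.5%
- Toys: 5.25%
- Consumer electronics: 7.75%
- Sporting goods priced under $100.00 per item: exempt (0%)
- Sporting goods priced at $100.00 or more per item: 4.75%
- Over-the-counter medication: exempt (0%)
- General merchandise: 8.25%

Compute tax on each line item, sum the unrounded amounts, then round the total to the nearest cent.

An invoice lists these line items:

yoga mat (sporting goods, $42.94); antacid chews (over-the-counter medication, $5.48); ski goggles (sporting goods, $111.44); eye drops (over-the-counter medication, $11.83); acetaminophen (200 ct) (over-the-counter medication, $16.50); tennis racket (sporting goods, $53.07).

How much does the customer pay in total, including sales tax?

$246.55

Yoga mat $42.94: sporting goods, under $100.00 → 0% → $0.00
Antacid chews $5.48: over-the-counter medication → 0% → $0.00
Ski goggles $111.44: sporting goods, $100.00 or more → 4.75% → $5.2934
Eye drops $11.83: over-the-counter medication → 0% → $0.00
Acetaminophen (200 ct) $16.50: over-the-counter medication → 0% → $0.00
Tennis racket $53.07: sporting goods, under $100.00 → 0% → $0.00
Subtotal = $241.26; unrounded tax = $5.2934 → $5.29; total due = $246.55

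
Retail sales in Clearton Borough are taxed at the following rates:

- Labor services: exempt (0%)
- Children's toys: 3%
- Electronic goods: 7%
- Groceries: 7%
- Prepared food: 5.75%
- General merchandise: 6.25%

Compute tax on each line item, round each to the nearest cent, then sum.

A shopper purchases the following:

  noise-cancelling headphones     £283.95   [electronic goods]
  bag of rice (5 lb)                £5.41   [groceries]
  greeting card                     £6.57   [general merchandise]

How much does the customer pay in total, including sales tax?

£316.60

Noise-cancelling headphones £283.95: electronic goods → 7% → £19.88
Bag of rice (5 lb) £5.41: groceries → 7% → £0.38
Greeting card £6.57: general merchandise → 6.25% → £0.41
Subtotal = £295.93; tax = £20.67; total due = £316.60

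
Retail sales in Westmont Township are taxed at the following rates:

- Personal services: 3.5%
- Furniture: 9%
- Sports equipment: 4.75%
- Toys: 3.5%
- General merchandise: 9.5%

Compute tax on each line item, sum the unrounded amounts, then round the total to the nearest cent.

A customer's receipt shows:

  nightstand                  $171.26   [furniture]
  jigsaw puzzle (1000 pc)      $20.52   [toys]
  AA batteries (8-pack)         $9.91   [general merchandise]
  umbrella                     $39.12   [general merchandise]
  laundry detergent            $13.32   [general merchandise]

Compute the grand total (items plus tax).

Nightstand $171.26: furniture → 9% → $15.4134
Jigsaw puzzle (1000 pc) $20.52: toys → 3.5% → $0.7182
AA batteries (8-pack) $9.91: general merchandise → 9.5% → $0.94145
Umbrella $39.12: general merchandise → 9.5% → $3.7164
Laundry detergent $13.32: general merchandise → 9.5% → $1.2654
Subtotal = $254.13; unrounded tax = $22.05485 → $22.05; total due = $276.18

$276.18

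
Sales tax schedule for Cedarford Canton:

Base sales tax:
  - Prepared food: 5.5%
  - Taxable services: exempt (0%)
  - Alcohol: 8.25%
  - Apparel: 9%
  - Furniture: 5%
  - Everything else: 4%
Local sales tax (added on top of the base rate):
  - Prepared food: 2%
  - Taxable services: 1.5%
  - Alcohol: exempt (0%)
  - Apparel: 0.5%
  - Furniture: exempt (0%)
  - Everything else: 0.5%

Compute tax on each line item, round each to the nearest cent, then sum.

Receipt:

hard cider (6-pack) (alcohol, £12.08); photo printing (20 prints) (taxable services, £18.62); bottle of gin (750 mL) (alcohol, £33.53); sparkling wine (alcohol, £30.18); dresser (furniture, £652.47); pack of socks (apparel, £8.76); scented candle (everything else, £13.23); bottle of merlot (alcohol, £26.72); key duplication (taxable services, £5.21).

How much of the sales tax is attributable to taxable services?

Photo printing (20 prints) £18.62: taxable services → 0% + 1.5% local = 1.5% → £0.28
Key duplication £5.21: taxable services → 0% + 1.5% local = 1.5% → £0.08
Tax on taxable services = £0.28 + £0.08 = £0.36

£0.36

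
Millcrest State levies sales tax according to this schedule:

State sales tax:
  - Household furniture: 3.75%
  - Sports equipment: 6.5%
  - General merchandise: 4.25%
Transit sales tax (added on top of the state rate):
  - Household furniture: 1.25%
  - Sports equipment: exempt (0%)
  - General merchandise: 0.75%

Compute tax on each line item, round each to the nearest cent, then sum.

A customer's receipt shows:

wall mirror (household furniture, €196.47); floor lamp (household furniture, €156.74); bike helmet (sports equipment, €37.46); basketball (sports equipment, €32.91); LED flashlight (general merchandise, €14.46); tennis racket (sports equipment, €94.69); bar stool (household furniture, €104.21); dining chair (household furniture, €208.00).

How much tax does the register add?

Wall mirror €196.47: household furniture → 3.75% + 1.25% transit = 5% → €9.82
Floor lamp €156.74: household furniture → 3.75% + 1.25% transit = 5% → €7.84
Bike helmet €37.46: sports equipment → 6.5% + 0% transit = 6.5% → €2.43
Basketball €32.91: sports equipment → 6.5% + 0% transit = 6.5% → €2.14
LED flashlight €14.46: general merchandise → 4.25% + 0.75% transit = 5% → €0.72
Tennis racket €94.69: sports equipment → 6.5% + 0% transit = 6.5% → €6.15
Bar stool €104.21: household furniture → 3.75% + 1.25% transit = 5% → €5.21
Dining chair €208.00: household furniture → 3.75% + 1.25% transit = 5% → €10.40
Total tax = €9.82 + €7.84 + €2.43 + €2.14 + €0.72 + €6.15 + €5.21 + €10.40 = €44.71

€44.71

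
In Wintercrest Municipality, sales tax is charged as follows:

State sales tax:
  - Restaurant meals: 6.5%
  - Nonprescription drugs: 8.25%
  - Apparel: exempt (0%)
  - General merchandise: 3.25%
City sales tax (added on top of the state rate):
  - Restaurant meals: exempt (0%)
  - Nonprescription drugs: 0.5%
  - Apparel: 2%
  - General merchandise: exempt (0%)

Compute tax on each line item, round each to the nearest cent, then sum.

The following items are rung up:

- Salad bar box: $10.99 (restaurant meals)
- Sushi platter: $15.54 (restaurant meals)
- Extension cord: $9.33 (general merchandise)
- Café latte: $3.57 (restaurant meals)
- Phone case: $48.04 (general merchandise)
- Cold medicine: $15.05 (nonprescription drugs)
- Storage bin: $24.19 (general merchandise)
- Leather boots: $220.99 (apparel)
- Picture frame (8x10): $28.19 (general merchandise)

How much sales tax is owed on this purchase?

Salad bar box $10.99: restaurant meals → 6.5% + 0% city = 6.5% → $0.71
Sushi platter $15.54: restaurant meals → 6.5% + 0% city = 6.5% → $1.01
Extension cord $9.33: general merchandise → 3.25% + 0% city = 3.25% → $0.30
Café latte $3.57: restaurant meals → 6.5% + 0% city = 6.5% → $0.23
Phone case $48.04: general merchandise → 3.25% + 0% city = 3.25% → $1.56
Cold medicine $15.05: nonprescription drugs → 8.25% + 0.5% city = 8.75% → $1.32
Storage bin $24.19: general merchandise → 3.25% + 0% city = 3.25% → $0.79
Leather boots $220.99: apparel → 0% + 2% city = 2% → $4.42
Picture frame (8x10) $28.19: general merchandise → 3.25% + 0% city = 3.25% → $0.92
Total tax = $0.71 + $1.01 + $0.30 + $0.23 + $1.56 + $1.32 + $0.79 + $4.42 + $0.92 = $11.26

$11.26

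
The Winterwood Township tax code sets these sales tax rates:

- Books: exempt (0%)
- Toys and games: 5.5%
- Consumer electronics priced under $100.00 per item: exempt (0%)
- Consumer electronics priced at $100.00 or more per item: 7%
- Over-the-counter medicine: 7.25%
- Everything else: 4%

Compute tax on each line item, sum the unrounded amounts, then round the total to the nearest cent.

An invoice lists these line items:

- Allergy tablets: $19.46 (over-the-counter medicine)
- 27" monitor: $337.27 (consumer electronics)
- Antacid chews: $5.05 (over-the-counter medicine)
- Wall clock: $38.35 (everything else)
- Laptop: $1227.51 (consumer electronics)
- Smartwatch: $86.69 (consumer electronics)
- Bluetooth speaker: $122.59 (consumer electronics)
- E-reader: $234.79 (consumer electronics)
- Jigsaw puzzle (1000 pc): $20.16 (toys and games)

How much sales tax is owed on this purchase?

$138.97

Allergy tablets $19.46: over-the-counter medicine → 7.25% → $1.41085
27" monitor $337.27: consumer electronics, $100.00 or more → 7% → $23.6089
Antacid chews $5.05: over-the-counter medicine → 7.25% → $0.366125
Wall clock $38.35: everything else → 4% → $1.534
Laptop $1227.51: consumer electronics, $100.00 or more → 7% → $85.9257
Smartwatch $86.69: consumer electronics, under $100.00 → 0% → $0.00
Bluetooth speaker $122.59: consumer electronics, $100.00 or more → 7% → $8.5813
E-reader $234.79: consumer electronics, $100.00 or more → 7% → $16.4353
Jigsaw puzzle (1000 pc) $20.16: toys and games → 5.5% → $1.1088
Unrounded tax sum = $138.970975 → $138.97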